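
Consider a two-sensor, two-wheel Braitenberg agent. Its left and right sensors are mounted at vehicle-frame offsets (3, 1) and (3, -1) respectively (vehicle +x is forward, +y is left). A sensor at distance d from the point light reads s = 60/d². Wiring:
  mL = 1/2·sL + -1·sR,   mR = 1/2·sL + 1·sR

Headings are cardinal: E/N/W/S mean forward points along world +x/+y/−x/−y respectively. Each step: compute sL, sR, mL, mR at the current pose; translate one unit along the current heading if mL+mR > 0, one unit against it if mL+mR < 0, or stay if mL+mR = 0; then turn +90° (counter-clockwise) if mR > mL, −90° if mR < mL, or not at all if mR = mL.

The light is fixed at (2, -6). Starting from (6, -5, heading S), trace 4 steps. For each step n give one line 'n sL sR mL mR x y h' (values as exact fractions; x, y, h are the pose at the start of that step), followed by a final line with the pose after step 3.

n=0: pose=(6,-5,S); sL=60/29, sR=60/13; mL=-1350/377, mR=2130/377; mL+mR=60/29 → advance +1; mR−mL=120/13 → turn +1·90°
n=1: pose=(6,-6,E); sL=6/5, sR=6/5; mL=-3/5, mR=9/5; mL+mR=6/5 → advance +1; mR−mL=12/5 → turn +1·90°
n=2: pose=(7,-6,N); sL=12/5, sR=4/3; mL=-2/15, mR=38/15; mL+mR=12/5 → advance +1; mR−mL=8/3 → turn +1·90°
n=3: pose=(7,-5,W); sL=15, sR=15/2; mL=0, mR=15; mL+mR=15 → advance +1; mR−mL=15 → turn +1·90°

0 60/29 60/13 -1350/377 2130/377 6 -5 S
1 6/5 6/5 -3/5 9/5 6 -6 E
2 12/5 4/3 -2/15 38/15 7 -6 N
3 15 15/2 0 15 7 -5 W
final 6 -5 S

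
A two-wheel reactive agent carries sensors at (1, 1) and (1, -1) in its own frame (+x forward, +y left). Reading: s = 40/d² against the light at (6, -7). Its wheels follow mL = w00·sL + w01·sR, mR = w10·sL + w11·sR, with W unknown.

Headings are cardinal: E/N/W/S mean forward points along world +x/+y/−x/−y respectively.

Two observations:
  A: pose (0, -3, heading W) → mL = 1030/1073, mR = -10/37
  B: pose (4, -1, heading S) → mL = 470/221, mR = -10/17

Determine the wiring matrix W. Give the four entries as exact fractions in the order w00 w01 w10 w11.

1 1/2 0 -1/2

obs A: pose=(0,-3,W) → sL=20/29, sR=20/37, mL=1030/1073, mR=-10/37
obs B: pose=(4,-1,S) → sL=20/13, sR=20/17, mL=470/221, mR=-10/17
sensor matrix S = [[20/29, 20/37], [20/13, 20/17]]; det S = -4800/237133
solve [mL_A; mL_B] = S·[w00; w01] and [mR_A; mR_B] = S·[w10; w11]:
  w00 = 1, w01 = 1/2, w10 = 0, w11 = -1/2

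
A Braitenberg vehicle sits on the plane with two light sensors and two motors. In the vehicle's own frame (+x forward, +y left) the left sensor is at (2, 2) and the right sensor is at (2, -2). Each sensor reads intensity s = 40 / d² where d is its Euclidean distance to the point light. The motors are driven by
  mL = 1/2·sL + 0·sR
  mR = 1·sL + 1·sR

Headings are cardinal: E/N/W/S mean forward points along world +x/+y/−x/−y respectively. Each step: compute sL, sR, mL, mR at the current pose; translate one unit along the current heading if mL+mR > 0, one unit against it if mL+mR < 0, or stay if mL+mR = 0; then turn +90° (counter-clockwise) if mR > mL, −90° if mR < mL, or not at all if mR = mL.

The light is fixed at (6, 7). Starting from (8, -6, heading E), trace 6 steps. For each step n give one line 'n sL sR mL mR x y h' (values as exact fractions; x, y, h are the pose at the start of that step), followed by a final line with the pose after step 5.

n=0: pose=(8,-6,E); sL=40/137, sR=40/241; mL=20/137, mR=15120/33017; mL+mR=19940/33017 → advance +1; mR−mL=10300/33017 → turn +1·90°
n=1: pose=(9,-6,N); sL=20/61, sR=20/73; mL=10/61, mR=2680/4453; mL+mR=3410/4453 → advance +1; mR−mL=1950/4453 → turn +1·90°
n=2: pose=(9,-5,W); sL=40/197, sR=40/101; mL=20/197, mR=11920/19897; mL+mR=13940/19897 → advance +1; mR−mL=9900/19897 → turn +1·90°
n=3: pose=(8,-5,S); sL=10/53, sR=10/49; mL=5/53, mR=1020/2597; mL+mR=1265/2597 → advance +1; mR−mL=775/2597 → turn +1·90°
n=4: pose=(8,-6,E); sL=40/137, sR=40/241; mL=20/137, mR=15120/33017; mL+mR=19940/33017 → advance +1; mR−mL=10300/33017 → turn +1·90°
n=5: pose=(9,-6,N); sL=20/61, sR=20/73; mL=10/61, mR=2680/4453; mL+mR=3410/4453 → advance +1; mR−mL=1950/4453 → turn +1·90°

0 40/137 40/241 20/137 15120/33017 8 -6 E
1 20/61 20/73 10/61 2680/4453 9 -6 N
2 40/197 40/101 20/197 11920/19897 9 -5 W
3 10/53 10/49 5/53 1020/2597 8 -5 S
4 40/137 40/241 20/137 15120/33017 8 -6 E
5 20/61 20/73 10/61 2680/4453 9 -6 N
final 9 -5 W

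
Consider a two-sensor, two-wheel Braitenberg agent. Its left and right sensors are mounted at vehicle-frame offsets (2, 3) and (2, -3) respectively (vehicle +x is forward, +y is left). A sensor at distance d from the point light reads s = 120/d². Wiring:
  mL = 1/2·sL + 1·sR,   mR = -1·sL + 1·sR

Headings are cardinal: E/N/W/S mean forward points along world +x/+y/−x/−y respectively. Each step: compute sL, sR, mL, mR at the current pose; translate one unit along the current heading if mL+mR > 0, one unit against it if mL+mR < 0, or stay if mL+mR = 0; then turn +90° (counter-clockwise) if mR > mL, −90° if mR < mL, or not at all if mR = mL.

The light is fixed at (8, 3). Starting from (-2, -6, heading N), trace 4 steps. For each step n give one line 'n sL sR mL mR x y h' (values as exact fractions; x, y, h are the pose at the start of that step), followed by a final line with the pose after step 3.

n=0: pose=(-2,-6,N); sL=60/109, sR=60/49; mL=8010/5341, mR=3600/5341; mL+mR=11610/5341 → advance +1; mR−mL=-90/109 → turn -1·90°
n=1: pose=(-2,-5,E); sL=120/89, sR=24/37; mL=4356/3293, mR=-2304/3293; mL+mR=2052/3293 → advance +1; mR−mL=-180/89 → turn -1·90°
n=2: pose=(-1,-5,S); sL=15/17, sR=30/61; mL=1935/2074, mR=-405/1037; mL+mR=1125/2074 → advance +1; mR−mL=-45/34 → turn -1·90°
n=3: pose=(-1,-6,W); sL=24/53, sR=120/157; mL=8244/8321, mR=2592/8321; mL+mR=10836/8321 → advance +1; mR−mL=-36/53 → turn -1·90°

0 60/109 60/49 8010/5341 3600/5341 -2 -6 N
1 120/89 24/37 4356/3293 -2304/3293 -2 -5 E
2 15/17 30/61 1935/2074 -405/1037 -1 -5 S
3 24/53 120/157 8244/8321 2592/8321 -1 -6 W
final -2 -6 N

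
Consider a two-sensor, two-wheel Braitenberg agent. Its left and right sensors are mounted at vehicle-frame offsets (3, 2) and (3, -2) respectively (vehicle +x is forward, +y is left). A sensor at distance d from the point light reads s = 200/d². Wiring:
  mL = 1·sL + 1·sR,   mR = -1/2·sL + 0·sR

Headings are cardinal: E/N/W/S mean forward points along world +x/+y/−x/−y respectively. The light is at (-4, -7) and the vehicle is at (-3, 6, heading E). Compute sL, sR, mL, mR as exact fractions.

200/241 200/137 75600/33017 -100/241

left sensor world pos  = (0, 8); dL² = 241
right sensor world pos = (0, 4); dR² = 137
sL = 200/241 = 200/241
sR = 200/137 = 200/137
mL = 1·sL + 1·sR = 75600/33017
mR = -1/2·sL + 0·sR = -100/241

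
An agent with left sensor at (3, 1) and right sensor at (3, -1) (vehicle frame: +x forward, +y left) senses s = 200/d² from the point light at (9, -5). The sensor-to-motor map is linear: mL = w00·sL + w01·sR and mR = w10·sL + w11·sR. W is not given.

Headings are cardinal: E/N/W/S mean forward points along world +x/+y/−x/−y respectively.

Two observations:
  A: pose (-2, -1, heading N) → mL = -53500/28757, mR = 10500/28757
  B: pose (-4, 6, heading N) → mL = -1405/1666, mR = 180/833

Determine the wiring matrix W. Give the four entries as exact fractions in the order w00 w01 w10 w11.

obs A: pose=(-2,-1,N) → sL=200/193, sR=200/149, mL=-53500/28757, mR=10500/28757
obs B: pose=(-4,6,N) → sL=25/49, sR=10/17, mL=-1405/1666, mR=180/833
sensor matrix S = [[200/193, 200/149], [25/49, 10/17]]; det S = -1803000/23954581
solve [mL_A; mL_B] = S·[w00; w01] and [mR_A; mR_B] = S·[w10; w11]:
  w00 = -1/2, w01 = -1, w10 = 1, w11 = -1/2

-1/2 -1 1 -1/2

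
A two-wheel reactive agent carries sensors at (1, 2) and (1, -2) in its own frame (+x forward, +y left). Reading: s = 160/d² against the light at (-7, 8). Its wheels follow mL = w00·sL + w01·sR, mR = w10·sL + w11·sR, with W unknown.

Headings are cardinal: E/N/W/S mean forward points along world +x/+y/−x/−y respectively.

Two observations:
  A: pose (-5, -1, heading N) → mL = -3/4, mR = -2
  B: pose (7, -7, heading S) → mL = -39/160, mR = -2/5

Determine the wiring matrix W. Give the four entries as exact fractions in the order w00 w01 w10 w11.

obs A: pose=(-5,-1,N) → sL=5/2, sR=2, mL=-3/4, mR=-2
obs B: pose=(7,-7,S) → sL=5/16, sR=2/5, mL=-39/160, mR=-2/5
sensor matrix S = [[5/2, 2], [5/16, 2/5]]; det S = 3/8
solve [mL_A; mL_B] = S·[w00; w01] and [mR_A; mR_B] = S·[w10; w11]:
  w00 = 1/2, w01 = -1, w10 = 0, w11 = -1

1/2 -1 0 -1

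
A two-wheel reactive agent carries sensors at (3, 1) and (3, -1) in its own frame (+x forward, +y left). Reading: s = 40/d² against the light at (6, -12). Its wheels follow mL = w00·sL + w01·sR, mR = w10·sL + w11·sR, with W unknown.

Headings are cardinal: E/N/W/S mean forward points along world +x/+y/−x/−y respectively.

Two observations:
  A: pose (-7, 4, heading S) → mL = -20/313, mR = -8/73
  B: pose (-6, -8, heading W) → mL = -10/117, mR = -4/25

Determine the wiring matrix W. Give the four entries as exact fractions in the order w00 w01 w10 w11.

-1/2 0 0 -1

obs A: pose=(-7,4,S) → sL=40/313, sR=8/73, mL=-20/313, mR=-8/73
obs B: pose=(-6,-8,W) → sL=20/117, sR=4/25, mL=-10/117, mR=-4/25
sensor matrix S = [[40/313, 8/73], [20/117, 4/25]]; det S = 22912/13366665
solve [mL_A; mL_B] = S·[w00; w01] and [mR_A; mR_B] = S·[w10; w11]:
  w00 = -1/2, w01 = 0, w10 = 0, w11 = -1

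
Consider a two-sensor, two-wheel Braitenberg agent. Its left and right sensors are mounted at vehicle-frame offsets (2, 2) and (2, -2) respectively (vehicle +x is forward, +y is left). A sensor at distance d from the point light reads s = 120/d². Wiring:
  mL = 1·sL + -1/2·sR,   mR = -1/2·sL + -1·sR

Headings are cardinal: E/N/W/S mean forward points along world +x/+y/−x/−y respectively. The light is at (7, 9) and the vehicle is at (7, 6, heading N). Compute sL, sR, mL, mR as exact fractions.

24 24 12 -36

left sensor world pos  = (5, 8); dL² = 5
right sensor world pos = (9, 8); dR² = 5
sL = 120/5 = 24
sR = 120/5 = 24
mL = 1·sL + -1/2·sR = 12
mR = -1/2·sL + -1·sR = -36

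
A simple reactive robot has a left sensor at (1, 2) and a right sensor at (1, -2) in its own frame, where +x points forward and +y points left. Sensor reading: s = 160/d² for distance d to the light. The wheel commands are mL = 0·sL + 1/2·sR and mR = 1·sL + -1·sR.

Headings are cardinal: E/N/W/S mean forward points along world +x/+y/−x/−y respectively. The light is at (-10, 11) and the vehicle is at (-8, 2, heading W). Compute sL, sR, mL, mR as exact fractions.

left sensor world pos  = (-9, 0); dL² = 122
right sensor world pos = (-9, 4); dR² = 50
sL = 160/122 = 80/61
sR = 160/50 = 16/5
mL = 0·sL + 1/2·sR = 8/5
mR = 1·sL + -1·sR = -576/305

80/61 16/5 8/5 -576/305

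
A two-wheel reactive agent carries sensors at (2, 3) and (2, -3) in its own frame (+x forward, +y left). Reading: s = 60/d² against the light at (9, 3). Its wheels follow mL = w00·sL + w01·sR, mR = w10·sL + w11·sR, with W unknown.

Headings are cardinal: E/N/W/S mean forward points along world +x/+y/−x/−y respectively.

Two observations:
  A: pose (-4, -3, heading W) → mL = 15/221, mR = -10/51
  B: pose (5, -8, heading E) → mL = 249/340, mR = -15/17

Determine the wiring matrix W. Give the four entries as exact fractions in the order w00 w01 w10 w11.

obs A: pose=(-4,-3,W) → sL=10/51, sR=10/39, mL=15/221, mR=-10/51
obs B: pose=(5,-8,E) → sL=15/17, sR=3/10, mL=249/340, mR=-15/17
sensor matrix S = [[10/51, 10/39], [15/17, 3/10]]; det S = -37/221
solve [mL_A; mL_B] = S·[w00; w01] and [mR_A; mR_B] = S·[w10; w11]:
  w00 = 1, w01 = -1/2, w10 = -1, w11 = 0

1 -1/2 -1 0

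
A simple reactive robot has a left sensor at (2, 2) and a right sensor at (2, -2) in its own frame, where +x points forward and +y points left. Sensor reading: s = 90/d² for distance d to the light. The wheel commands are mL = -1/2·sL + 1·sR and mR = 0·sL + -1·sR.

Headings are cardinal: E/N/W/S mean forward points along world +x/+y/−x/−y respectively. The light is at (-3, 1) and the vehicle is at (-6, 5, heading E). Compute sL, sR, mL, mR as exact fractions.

left sensor world pos  = (-4, 7); dL² = 37
right sensor world pos = (-4, 3); dR² = 5
sL = 90/37 = 90/37
sR = 90/5 = 18
mL = -1/2·sL + 1·sR = 621/37
mR = 0·sL + -1·sR = -18

90/37 18 621/37 -18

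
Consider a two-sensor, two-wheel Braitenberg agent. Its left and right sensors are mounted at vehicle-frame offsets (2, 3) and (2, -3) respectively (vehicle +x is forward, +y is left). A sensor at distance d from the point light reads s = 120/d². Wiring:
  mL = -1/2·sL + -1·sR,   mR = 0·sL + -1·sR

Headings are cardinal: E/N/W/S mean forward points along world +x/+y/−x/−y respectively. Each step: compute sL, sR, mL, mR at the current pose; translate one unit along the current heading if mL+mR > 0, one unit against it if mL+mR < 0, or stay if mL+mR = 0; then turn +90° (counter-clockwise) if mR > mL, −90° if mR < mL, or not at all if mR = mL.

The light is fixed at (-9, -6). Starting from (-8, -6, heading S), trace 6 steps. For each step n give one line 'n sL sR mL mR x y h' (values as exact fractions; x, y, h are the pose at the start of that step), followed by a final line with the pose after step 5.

0 6 15 -18 -15 -8 -6 S
1 24/5 120/13 -756/65 -120/13 -8 -5 E
2 20/3 20/3 -10 -20/3 -9 -5 N
3 120/13 120/13 -180/13 -120/13 -9 -6 W
4 6 15 -18 -15 -8 -6 S
5 24/5 120/13 -756/65 -120/13 -8 -5 E
final -9 -5 N

n=0: pose=(-8,-6,S); sL=6, sR=15; mL=-18, mR=-15; mL+mR=-33 → advance -1; mR−mL=3 → turn +1·90°
n=1: pose=(-8,-5,E); sL=24/5, sR=120/13; mL=-756/65, mR=-120/13; mL+mR=-1356/65 → advance -1; mR−mL=12/5 → turn +1·90°
n=2: pose=(-9,-5,N); sL=20/3, sR=20/3; mL=-10, mR=-20/3; mL+mR=-50/3 → advance -1; mR−mL=10/3 → turn +1·90°
n=3: pose=(-9,-6,W); sL=120/13, sR=120/13; mL=-180/13, mR=-120/13; mL+mR=-300/13 → advance -1; mR−mL=60/13 → turn +1·90°
n=4: pose=(-8,-6,S); sL=6, sR=15; mL=-18, mR=-15; mL+mR=-33 → advance -1; mR−mL=3 → turn +1·90°
n=5: pose=(-8,-5,E); sL=24/5, sR=120/13; mL=-756/65, mR=-120/13; mL+mR=-1356/65 → advance -1; mR−mL=12/5 → turn +1·90°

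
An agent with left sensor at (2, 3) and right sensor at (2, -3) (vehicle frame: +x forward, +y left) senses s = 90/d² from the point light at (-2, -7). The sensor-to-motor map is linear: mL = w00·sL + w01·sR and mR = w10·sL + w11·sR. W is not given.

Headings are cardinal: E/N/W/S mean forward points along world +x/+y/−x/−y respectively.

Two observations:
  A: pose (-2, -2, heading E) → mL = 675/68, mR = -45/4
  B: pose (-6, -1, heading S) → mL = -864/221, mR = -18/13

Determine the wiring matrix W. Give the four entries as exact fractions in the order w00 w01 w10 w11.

obs A: pose=(-2,-2,E) → sL=45/34, sR=45/4, mL=675/68, mR=-45/4
obs B: pose=(-6,-1,S) → sL=90/17, sR=18/13, mL=-864/221, mR=-18/13
sensor matrix S = [[45/34, 45/4], [90/17, 18/13]]; det S = -25515/442
solve [mL_A; mL_B] = S·[w00; w01] and [mR_A; mR_B] = S·[w10; w11]:
  w00 = -1, w01 = 1, w10 = 0, w11 = -1

-1 1 0 -1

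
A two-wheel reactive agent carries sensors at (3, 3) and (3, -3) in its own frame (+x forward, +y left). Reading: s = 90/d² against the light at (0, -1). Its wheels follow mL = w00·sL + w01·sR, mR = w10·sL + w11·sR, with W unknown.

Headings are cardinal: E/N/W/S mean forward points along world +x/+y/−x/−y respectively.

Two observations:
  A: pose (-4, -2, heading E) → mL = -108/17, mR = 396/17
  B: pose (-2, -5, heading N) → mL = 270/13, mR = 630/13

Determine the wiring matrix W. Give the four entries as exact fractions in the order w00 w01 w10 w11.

obs A: pose=(-4,-2,E) → sL=18, sR=90/17, mL=-108/17, mR=396/17
obs B: pose=(-2,-5,N) → sL=45/13, sR=45, mL=270/13, mR=630/13
sensor matrix S = [[18, 90/17], [45/13, 45]]; det S = 174960/221
solve [mL_A; mL_B] = S·[w00; w01] and [mR_A; mR_B] = S·[w10; w11]:
  w00 = -1/2, w01 = 1/2, w10 = 1, w11 = 1

-1/2 1/2 1 1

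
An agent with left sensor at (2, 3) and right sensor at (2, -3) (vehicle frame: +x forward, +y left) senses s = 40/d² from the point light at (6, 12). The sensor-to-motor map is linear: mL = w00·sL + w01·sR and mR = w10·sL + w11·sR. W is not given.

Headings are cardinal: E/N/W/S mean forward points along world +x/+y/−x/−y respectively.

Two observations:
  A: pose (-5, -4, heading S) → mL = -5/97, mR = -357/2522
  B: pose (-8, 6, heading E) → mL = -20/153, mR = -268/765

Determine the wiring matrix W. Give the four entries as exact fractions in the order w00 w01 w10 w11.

-1/2 0 -1 -1/2

obs A: pose=(-5,-4,S) → sL=10/97, sR=1/13, mL=-5/97, mR=-357/2522
obs B: pose=(-8,6,E) → sL=40/153, sR=8/45, mL=-20/153, mR=-268/765
sensor matrix S = [[10/97, 1/13], [40/153, 8/45]]; det S = -344/192933
solve [mL_A; mL_B] = S·[w00; w01] and [mR_A; mR_B] = S·[w10; w11]:
  w00 = -1/2, w01 = 0, w10 = -1, w11 = -1/2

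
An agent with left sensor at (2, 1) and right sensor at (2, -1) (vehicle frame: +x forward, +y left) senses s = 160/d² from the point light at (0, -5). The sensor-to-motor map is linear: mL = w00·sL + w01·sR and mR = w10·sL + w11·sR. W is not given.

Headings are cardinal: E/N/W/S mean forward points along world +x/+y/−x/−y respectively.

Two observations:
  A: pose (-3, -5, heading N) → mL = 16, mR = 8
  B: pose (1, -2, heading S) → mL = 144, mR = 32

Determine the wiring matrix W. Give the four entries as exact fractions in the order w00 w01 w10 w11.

-1/2 1 1 0

obs A: pose=(-3,-5,N) → sL=8, sR=20, mL=16, mR=8
obs B: pose=(1,-2,S) → sL=32, sR=160, mL=144, mR=32
sensor matrix S = [[8, 20], [32, 160]]; det S = 640
solve [mL_A; mL_B] = S·[w00; w01] and [mR_A; mR_B] = S·[w10; w11]:
  w00 = -1/2, w01 = 1, w10 = 1, w11 = 0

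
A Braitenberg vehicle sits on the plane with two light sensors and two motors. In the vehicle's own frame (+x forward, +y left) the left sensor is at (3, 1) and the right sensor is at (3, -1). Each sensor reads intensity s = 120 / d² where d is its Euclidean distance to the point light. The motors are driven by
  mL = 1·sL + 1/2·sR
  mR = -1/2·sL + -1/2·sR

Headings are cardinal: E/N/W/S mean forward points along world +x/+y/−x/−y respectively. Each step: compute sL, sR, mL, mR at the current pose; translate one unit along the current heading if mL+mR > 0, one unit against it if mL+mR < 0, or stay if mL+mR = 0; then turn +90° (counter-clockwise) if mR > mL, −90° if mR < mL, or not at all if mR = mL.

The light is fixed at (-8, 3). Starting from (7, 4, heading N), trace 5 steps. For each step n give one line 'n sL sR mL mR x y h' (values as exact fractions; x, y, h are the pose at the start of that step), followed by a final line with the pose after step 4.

0 30/53 15/34 2835/3604 -1815/3604 7 4 N
1 40/111 24/65 3932/7215 -2632/7215 7 5 E
2 12/29 60/113 2226/3277 -1548/3277 8 5 S
3 120/169 120/173 30900/29237 -20520/29237 8 4 W
4 30/53 15/34 2835/3604 -1815/3604 7 4 N
final 7 5 E

n=0: pose=(7,4,N); sL=30/53, sR=15/34; mL=2835/3604, mR=-1815/3604; mL+mR=15/53 → advance +1; mR−mL=-2325/1802 → turn -1·90°
n=1: pose=(7,5,E); sL=40/111, sR=24/65; mL=3932/7215, mR=-2632/7215; mL+mR=20/111 → advance +1; mR−mL=-2188/2405 → turn -1·90°
n=2: pose=(8,5,S); sL=12/29, sR=60/113; mL=2226/3277, mR=-1548/3277; mL+mR=6/29 → advance +1; mR−mL=-3774/3277 → turn -1·90°
n=3: pose=(8,4,W); sL=120/169, sR=120/173; mL=30900/29237, mR=-20520/29237; mL+mR=60/169 → advance +1; mR−mL=-51420/29237 → turn -1·90°
n=4: pose=(7,4,N); sL=30/53, sR=15/34; mL=2835/3604, mR=-1815/3604; mL+mR=15/53 → advance +1; mR−mL=-2325/1802 → turn -1·90°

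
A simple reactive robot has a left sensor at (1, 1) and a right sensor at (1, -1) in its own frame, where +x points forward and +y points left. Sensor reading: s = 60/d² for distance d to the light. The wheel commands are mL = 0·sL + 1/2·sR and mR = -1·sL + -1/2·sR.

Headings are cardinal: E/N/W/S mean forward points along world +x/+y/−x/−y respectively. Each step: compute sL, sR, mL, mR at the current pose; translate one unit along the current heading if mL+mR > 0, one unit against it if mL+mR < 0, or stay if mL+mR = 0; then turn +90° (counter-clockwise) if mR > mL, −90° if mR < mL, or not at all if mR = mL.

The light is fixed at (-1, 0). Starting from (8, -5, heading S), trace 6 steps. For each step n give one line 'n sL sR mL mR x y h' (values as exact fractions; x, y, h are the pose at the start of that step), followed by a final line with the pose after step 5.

0 15/34 3/5 3/10 -63/85 8 -5 S
1 60/89 60/73 30/73 -7050/6497 8 -4 W
2 2/3 6/13 3/13 -35/39 9 -4 N
3 60/137 60/157 30/157 -13530/21509 9 -5 E
4 15/34 3/5 3/10 -63/85 8 -5 S
5 60/89 60/73 30/73 -7050/6497 8 -4 W
final 9 -4 N

n=0: pose=(8,-5,S); sL=15/34, sR=3/5; mL=3/10, mR=-63/85; mL+mR=-15/34 → advance -1; mR−mL=-177/170 → turn -1·90°
n=1: pose=(8,-4,W); sL=60/89, sR=60/73; mL=30/73, mR=-7050/6497; mL+mR=-60/89 → advance -1; mR−mL=-9720/6497 → turn -1·90°
n=2: pose=(9,-4,N); sL=2/3, sR=6/13; mL=3/13, mR=-35/39; mL+mR=-2/3 → advance -1; mR−mL=-44/39 → turn -1·90°
n=3: pose=(9,-5,E); sL=60/137, sR=60/157; mL=30/157, mR=-13530/21509; mL+mR=-60/137 → advance -1; mR−mL=-17640/21509 → turn -1·90°
n=4: pose=(8,-5,S); sL=15/34, sR=3/5; mL=3/10, mR=-63/85; mL+mR=-15/34 → advance -1; mR−mL=-177/170 → turn -1·90°
n=5: pose=(8,-4,W); sL=60/89, sR=60/73; mL=30/73, mR=-7050/6497; mL+mR=-60/89 → advance -1; mR−mL=-9720/6497 → turn -1·90°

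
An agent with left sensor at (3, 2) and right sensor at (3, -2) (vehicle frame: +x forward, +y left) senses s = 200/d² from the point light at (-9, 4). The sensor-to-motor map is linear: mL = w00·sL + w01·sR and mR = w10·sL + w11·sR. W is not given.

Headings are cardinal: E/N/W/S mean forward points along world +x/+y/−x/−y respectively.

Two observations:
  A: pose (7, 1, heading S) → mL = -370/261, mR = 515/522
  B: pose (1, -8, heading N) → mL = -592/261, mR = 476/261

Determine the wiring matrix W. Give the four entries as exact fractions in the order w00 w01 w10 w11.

obs A: pose=(7,1,S) → sL=5/9, sR=25/29, mL=-370/261, mR=515/522
obs B: pose=(1,-8,N) → sL=40/29, sR=8/9, mL=-592/261, mR=476/261
sensor matrix S = [[5/9, 25/29], [40/29, 8/9]]; det S = -47360/68121
solve [mL_A; mL_B] = S·[w00; w01] and [mR_A; mR_B] = S·[w10; w11]:
  w00 = -1, w01 = -1, w10 = 1, w11 = 1/2

-1 -1 1 1/2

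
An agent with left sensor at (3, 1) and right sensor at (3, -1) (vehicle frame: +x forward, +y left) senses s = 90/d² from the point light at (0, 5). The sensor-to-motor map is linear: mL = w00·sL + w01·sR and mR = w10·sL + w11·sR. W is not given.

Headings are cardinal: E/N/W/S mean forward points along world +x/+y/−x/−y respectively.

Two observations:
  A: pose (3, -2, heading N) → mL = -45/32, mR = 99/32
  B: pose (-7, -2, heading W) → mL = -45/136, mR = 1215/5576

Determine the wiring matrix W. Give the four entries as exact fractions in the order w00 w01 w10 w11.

0 -1/2 1 -1/2

obs A: pose=(3,-2,N) → sL=9/2, sR=45/16, mL=-45/32, mR=99/32
obs B: pose=(-7,-2,W) → sL=45/82, sR=45/68, mL=-45/136, mR=1215/5576
sensor matrix S = [[9/2, 45/16], [45/82, 45/68]]; det S = 31995/22304
solve [mL_A; mL_B] = S·[w00; w01] and [mR_A; mR_B] = S·[w10; w11]:
  w00 = 0, w01 = -1/2, w10 = 1, w11 = -1/2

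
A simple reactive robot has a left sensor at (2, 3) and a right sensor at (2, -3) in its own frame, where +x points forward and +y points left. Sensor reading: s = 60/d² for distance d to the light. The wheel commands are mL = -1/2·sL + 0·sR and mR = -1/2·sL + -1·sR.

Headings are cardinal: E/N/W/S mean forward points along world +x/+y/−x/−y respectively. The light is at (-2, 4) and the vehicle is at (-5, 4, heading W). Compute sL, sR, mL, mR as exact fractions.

30/17 30/17 -15/17 -45/17

left sensor world pos  = (-7, 1); dL² = 34
right sensor world pos = (-7, 7); dR² = 34
sL = 60/34 = 30/17
sR = 60/34 = 30/17
mL = -1/2·sL + 0·sR = -15/17
mR = -1/2·sL + -1·sR = -45/17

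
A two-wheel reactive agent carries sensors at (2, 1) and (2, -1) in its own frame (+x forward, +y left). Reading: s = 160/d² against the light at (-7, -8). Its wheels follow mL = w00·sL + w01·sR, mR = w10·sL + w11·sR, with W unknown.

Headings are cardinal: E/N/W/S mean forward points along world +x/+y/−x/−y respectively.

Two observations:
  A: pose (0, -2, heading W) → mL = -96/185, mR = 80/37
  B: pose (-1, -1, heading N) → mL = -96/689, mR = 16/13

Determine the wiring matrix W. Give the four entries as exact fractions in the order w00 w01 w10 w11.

obs A: pose=(0,-2,W) → sL=16/5, sR=80/37, mL=-96/185, mR=80/37
obs B: pose=(-1,-1,N) → sL=80/53, sR=16/13, mL=-96/689, mR=16/13
sensor matrix S = [[16/5, 80/37], [80/53, 16/13]]; det S = 86016/127465
solve [mL_A; mL_B] = S·[w00; w01] and [mR_A; mR_B] = S·[w10; w11]:
  w00 = -1/2, w01 = 1/2, w10 = 0, w11 = 1

-1/2 1/2 0 1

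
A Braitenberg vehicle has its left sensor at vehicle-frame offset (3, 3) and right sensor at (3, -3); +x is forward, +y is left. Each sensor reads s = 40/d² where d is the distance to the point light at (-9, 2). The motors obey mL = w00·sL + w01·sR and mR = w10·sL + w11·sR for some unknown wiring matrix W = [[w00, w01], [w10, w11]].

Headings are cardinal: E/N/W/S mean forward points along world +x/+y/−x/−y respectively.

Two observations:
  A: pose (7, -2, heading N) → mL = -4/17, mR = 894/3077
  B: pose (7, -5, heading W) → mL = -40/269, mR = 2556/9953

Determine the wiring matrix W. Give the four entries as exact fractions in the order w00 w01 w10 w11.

obs A: pose=(7,-2,N) → sL=4/17, sR=20/181, mL=-4/17, mR=894/3077
obs B: pose=(7,-5,W) → sL=40/269, sR=8/37, mL=-40/269, mR=2556/9953
sensor matrix S = [[4/17, 20/181], [40/269, 8/37]]; det S = 1054848/30625381
solve [mL_A; mL_B] = S·[w00; w01] and [mR_A; mR_B] = S·[w10; w11]:
  w00 = -1, w01 = 0, w10 = 1, w11 = 1/2

-1 0 1 1/2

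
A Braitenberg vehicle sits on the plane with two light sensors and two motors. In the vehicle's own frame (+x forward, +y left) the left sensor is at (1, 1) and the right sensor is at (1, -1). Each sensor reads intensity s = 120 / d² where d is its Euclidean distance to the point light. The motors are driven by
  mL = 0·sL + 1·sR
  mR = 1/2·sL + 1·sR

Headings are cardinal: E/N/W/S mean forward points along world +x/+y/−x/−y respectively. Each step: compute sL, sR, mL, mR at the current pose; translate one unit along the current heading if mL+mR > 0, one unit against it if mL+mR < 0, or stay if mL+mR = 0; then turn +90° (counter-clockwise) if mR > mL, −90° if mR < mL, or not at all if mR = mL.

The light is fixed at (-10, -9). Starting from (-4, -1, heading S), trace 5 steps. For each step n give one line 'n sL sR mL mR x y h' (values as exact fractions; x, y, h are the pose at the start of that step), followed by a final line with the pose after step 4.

0 60/49 60/37 60/37 4050/1813 -4 -1 S
1 120/113 24/17 24/17 3732/1921 -4 -2 E
2 6/5 15/16 15/16 123/80 -3 -2 N
3 24/17 40/39 40/39 1148/663 -3 -1 W
4 60/49 60/37 60/37 4050/1813 -4 -1 S
final -4 -2 E

n=0: pose=(-4,-1,S); sL=60/49, sR=60/37; mL=60/37, mR=4050/1813; mL+mR=6990/1813 → advance +1; mR−mL=30/49 → turn +1·90°
n=1: pose=(-4,-2,E); sL=120/113, sR=24/17; mL=24/17, mR=3732/1921; mL+mR=6444/1921 → advance +1; mR−mL=60/113 → turn +1·90°
n=2: pose=(-3,-2,N); sL=6/5, sR=15/16; mL=15/16, mR=123/80; mL+mR=99/40 → advance +1; mR−mL=3/5 → turn +1·90°
n=3: pose=(-3,-1,W); sL=24/17, sR=40/39; mL=40/39, mR=1148/663; mL+mR=1828/663 → advance +1; mR−mL=12/17 → turn +1·90°
n=4: pose=(-4,-1,S); sL=60/49, sR=60/37; mL=60/37, mR=4050/1813; mL+mR=6990/1813 → advance +1; mR−mL=30/49 → turn +1·90°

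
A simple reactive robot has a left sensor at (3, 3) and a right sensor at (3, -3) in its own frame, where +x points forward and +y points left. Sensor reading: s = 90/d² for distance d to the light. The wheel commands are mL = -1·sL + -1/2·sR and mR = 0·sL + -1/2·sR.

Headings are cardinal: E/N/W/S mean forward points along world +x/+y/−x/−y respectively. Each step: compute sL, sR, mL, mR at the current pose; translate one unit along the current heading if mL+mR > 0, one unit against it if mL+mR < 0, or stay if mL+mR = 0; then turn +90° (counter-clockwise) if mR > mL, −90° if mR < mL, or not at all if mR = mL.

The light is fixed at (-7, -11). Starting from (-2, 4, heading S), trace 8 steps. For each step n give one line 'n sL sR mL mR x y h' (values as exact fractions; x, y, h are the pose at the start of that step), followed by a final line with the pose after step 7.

0 45/104 45/74 -2835/3848 -45/148 -2 4 S
1 18/85 90/233 -8019/19805 -45/233 -2 5 E
2 45/181 9/41 -5319/14842 -9/82 -3 5 N
3 18/29 18/65 -1431/1885 -9/65 -3 4 W
4 45/104 45/74 -2835/3848 -45/148 -2 4 S
5 18/85 90/233 -8019/19805 -45/233 -2 5 E
6 45/181 9/41 -5319/14842 -9/82 -3 5 N
7 18/29 18/65 -1431/1885 -9/65 -3 4 W
final -2 4 S

n=0: pose=(-2,4,S); sL=45/104, sR=45/74; mL=-2835/3848, mR=-45/148; mL+mR=-4005/3848 → advance -1; mR−mL=45/104 → turn +1·90°
n=1: pose=(-2,5,E); sL=18/85, sR=90/233; mL=-8019/19805, mR=-45/233; mL+mR=-11844/19805 → advance -1; mR−mL=18/85 → turn +1·90°
n=2: pose=(-3,5,N); sL=45/181, sR=9/41; mL=-5319/14842, mR=-9/82; mL+mR=-3474/7421 → advance -1; mR−mL=45/181 → turn +1·90°
n=3: pose=(-3,4,W); sL=18/29, sR=18/65; mL=-1431/1885, mR=-9/65; mL+mR=-1692/1885 → advance -1; mR−mL=18/29 → turn +1·90°
n=4: pose=(-2,4,S); sL=45/104, sR=45/74; mL=-2835/3848, mR=-45/148; mL+mR=-4005/3848 → advance -1; mR−mL=45/104 → turn +1·90°
n=5: pose=(-2,5,E); sL=18/85, sR=90/233; mL=-8019/19805, mR=-45/233; mL+mR=-11844/19805 → advance -1; mR−mL=18/85 → turn +1·90°
n=6: pose=(-3,5,N); sL=45/181, sR=9/41; mL=-5319/14842, mR=-9/82; mL+mR=-3474/7421 → advance -1; mR−mL=45/181 → turn +1·90°
n=7: pose=(-3,4,W); sL=18/29, sR=18/65; mL=-1431/1885, mR=-9/65; mL+mR=-1692/1885 → advance -1; mR−mL=18/29 → turn +1·90°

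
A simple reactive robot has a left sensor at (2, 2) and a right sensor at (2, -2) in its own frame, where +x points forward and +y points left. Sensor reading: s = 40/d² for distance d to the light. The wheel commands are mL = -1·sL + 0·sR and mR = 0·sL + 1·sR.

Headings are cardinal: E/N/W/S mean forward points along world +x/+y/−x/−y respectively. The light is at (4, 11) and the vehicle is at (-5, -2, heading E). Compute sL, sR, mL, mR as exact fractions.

left sensor world pos  = (-3, 0); dL² = 170
right sensor world pos = (-3, -4); dR² = 274
sL = 40/170 = 4/17
sR = 40/274 = 20/137
mL = -1·sL + 0·sR = -4/17
mR = 0·sL + 1·sR = 20/137

4/17 20/137 -4/17 20/137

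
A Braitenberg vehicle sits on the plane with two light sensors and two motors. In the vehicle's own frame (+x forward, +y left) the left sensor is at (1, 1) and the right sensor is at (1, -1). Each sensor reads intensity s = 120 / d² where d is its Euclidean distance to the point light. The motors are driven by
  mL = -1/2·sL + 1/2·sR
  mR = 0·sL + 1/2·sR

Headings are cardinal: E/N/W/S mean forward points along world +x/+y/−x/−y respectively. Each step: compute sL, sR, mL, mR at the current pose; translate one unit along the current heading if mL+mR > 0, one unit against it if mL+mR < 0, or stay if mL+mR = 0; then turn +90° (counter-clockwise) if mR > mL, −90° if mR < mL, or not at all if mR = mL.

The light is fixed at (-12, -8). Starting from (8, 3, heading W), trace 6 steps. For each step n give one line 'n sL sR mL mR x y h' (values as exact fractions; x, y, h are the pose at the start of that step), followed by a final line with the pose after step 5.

n=0: pose=(8,3,W); sL=120/461, sR=24/101; mL=-528/46561, mR=12/101; mL+mR=5004/46561 → advance +1; mR−mL=60/461 → turn +1·90°
n=1: pose=(7,3,S); sL=6/25, sR=15/53; mL=57/2650, mR=15/106; mL+mR=216/1325 → advance +1; mR−mL=3/25 → turn +1·90°
n=2: pose=(7,2,E); sL=120/521, sR=120/481; mL=2400/250601, mR=60/481; mL+mR=33660/250601 → advance +1; mR−mL=60/521 → turn +1·90°
n=3: pose=(8,2,N); sL=60/241, sR=60/281; mL=-1200/67721, mR=30/281; mL+mR=6030/67721 → advance +1; mR−mL=30/241 → turn +1·90°
n=4: pose=(8,3,W); sL=120/461, sR=24/101; mL=-528/46561, mR=12/101; mL+mR=5004/46561 → advance +1; mR−mL=60/461 → turn +1·90°
n=5: pose=(7,3,S); sL=6/25, sR=15/53; mL=57/2650, mR=15/106; mL+mR=216/1325 → advance +1; mR−mL=3/25 → turn +1·90°

0 120/461 24/101 -528/46561 12/101 8 3 W
1 6/25 15/53 57/2650 15/106 7 3 S
2 120/521 120/481 2400/250601 60/481 7 2 E
3 60/241 60/281 -1200/67721 30/281 8 2 N
4 120/461 24/101 -528/46561 12/101 8 3 W
5 6/25 15/53 57/2650 15/106 7 3 S
final 7 2 E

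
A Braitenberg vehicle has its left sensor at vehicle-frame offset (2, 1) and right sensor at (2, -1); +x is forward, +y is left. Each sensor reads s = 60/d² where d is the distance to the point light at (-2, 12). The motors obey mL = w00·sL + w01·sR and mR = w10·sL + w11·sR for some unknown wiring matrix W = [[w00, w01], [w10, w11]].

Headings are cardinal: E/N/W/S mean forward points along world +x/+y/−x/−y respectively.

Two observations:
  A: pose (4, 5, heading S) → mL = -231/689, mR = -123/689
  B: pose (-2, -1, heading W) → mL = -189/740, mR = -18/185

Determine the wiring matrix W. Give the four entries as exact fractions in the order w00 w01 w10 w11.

obs A: pose=(4,5,S) → sL=6/13, sR=30/53, mL=-231/689, mR=-123/689
obs B: pose=(-2,-1,W) → sL=3/10, sR=15/37, mL=-189/740, mR=-18/185
sensor matrix S = [[6/13, 30/53], [3/10, 15/37]]; det S = 441/25493
solve [mL_A; mL_B] = S·[w00; w01] and [mR_A; mR_B] = S·[w10; w11]:
  w00 = 1/2, w01 = -1, w10 = -1, w11 = 1/2

1/2 -1 -1 1/2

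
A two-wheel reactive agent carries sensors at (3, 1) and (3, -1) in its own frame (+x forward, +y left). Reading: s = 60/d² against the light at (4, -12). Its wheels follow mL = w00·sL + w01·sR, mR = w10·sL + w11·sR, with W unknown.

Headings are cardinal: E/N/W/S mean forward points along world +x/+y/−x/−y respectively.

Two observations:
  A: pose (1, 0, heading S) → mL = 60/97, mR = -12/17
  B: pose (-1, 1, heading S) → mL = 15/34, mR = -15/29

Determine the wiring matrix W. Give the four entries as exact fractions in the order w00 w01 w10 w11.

0 1 -1 0

obs A: pose=(1,0,S) → sL=12/17, sR=60/97, mL=60/97, mR=-12/17
obs B: pose=(-1,1,S) → sL=15/29, sR=15/34, mL=15/34, mR=-15/29
sensor matrix S = [[12/17, 60/97], [15/29, 15/34]]; det S = -6930/812957
solve [mL_A; mL_B] = S·[w00; w01] and [mR_A; mR_B] = S·[w10; w11]:
  w00 = 0, w01 = 1, w10 = -1, w11 = 0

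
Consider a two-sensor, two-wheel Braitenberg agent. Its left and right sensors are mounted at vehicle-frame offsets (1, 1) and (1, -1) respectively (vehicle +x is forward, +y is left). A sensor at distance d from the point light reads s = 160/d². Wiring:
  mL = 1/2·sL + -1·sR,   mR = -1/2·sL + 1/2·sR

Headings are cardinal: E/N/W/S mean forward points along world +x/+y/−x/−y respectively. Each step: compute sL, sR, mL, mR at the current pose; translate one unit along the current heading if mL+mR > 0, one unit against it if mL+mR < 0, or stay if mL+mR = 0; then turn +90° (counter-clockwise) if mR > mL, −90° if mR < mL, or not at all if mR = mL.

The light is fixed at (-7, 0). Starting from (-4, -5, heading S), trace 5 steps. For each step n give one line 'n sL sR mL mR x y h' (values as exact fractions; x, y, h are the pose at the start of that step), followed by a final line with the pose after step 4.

n=0: pose=(-4,-5,S); sL=40/13, sR=4; mL=-32/13, mR=6/13; mL+mR=-2 → advance -1; mR−mL=38/13 → turn +1·90°
n=1: pose=(-4,-4,E); sL=32/5, sR=160/41; mL=-144/205, mR=-256/205; mL+mR=-80/41 → advance -1; mR−mL=-112/205 → turn -1·90°
n=2: pose=(-5,-4,S); sL=80/17, sR=80/13; mL=-840/221, mR=160/221; mL+mR=-40/13 → advance -1; mR−mL=1000/221 → turn +1·90°
n=3: pose=(-5,-3,E); sL=160/13, sR=32/5; mL=-16/65, mR=-192/65; mL+mR=-16/5 → advance -1; mR−mL=-176/65 → turn -1·90°
n=4: pose=(-6,-3,S); sL=8, sR=10; mL=-6, mR=1; mL+mR=-5 → advance -1; mR−mL=7 → turn +1·90°

0 40/13 4 -32/13 6/13 -4 -5 S
1 32/5 160/41 -144/205 -256/205 -4 -4 E
2 80/17 80/13 -840/221 160/221 -5 -4 S
3 160/13 32/5 -16/65 -192/65 -5 -3 E
4 8 10 -6 1 -6 -3 S
final -6 -2 E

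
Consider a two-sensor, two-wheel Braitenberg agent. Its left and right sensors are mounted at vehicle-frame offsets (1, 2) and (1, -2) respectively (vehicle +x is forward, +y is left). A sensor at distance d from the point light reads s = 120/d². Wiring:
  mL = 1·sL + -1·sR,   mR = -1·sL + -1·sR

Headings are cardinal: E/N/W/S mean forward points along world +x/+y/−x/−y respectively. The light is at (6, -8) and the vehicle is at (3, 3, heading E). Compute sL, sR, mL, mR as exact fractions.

left sensor world pos  = (4, 5); dL² = 173
right sensor world pos = (4, 1); dR² = 85
sL = 120/173 = 120/173
sR = 120/85 = 24/17
mL = 1·sL + -1·sR = -2112/2941
mR = -1·sL + -1·sR = -6192/2941

120/173 24/17 -2112/2941 -6192/2941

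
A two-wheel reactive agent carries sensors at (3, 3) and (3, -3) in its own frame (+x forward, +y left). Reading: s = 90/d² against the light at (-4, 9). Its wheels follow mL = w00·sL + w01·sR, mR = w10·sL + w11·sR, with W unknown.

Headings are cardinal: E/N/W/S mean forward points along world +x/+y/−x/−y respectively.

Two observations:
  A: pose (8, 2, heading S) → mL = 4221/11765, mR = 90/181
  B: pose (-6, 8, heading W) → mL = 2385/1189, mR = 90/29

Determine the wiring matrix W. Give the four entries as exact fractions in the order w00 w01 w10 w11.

-1/2 1 0 1

obs A: pose=(8,2,S) → sL=18/65, sR=90/181, mL=4221/11765, mR=90/181
obs B: pose=(-6,8,W) → sL=90/41, sR=90/29, mL=2385/1189, mR=90/29
sensor matrix S = [[18/65, 90/181], [90/41, 90/29]]; det S = -649296/2797717
solve [mL_A; mL_B] = S·[w00; w01] and [mR_A; mR_B] = S·[w10; w11]:
  w00 = -1/2, w01 = 1, w10 = 0, w11 = 1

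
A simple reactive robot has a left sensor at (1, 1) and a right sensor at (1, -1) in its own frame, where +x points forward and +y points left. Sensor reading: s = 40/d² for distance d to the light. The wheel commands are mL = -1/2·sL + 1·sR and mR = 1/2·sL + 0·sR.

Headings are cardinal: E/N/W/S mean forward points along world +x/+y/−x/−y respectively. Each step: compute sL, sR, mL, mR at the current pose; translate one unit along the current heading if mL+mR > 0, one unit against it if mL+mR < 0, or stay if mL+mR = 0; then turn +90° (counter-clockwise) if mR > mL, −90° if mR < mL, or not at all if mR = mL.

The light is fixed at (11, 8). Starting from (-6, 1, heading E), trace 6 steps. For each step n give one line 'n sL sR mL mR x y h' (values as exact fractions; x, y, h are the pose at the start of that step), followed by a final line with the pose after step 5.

n=0: pose=(-6,1,E); sL=10/73, sR=1/8; mL=33/584, mR=5/73; mL+mR=1/8 → advance +1; mR−mL=7/584 → turn +1·90°
n=1: pose=(-5,1,N); sL=8/65, sR=40/261; mL=1556/16965, mR=4/65; mL+mR=40/261 → advance +1; mR−mL=-512/16965 → turn -1·90°
n=2: pose=(-5,2,E); sL=4/25, sR=20/137; mL=226/3425, mR=2/25; mL+mR=20/137 → advance +1; mR−mL=48/3425 → turn +1·90°
n=3: pose=(-4,2,N); sL=40/281, sR=40/221; mL=6820/62101, mR=20/281; mL+mR=40/221 → advance +1; mR−mL=-2400/62101 → turn -1·90°
n=4: pose=(-4,3,E); sL=10/53, sR=5/29; mL=120/1537, mR=5/53; mL+mR=5/29 → advance +1; mR−mL=25/1537 → turn +1·90°
n=5: pose=(-3,3,N); sL=40/241, sR=8/37; mL=1188/8917, mR=20/241; mL+mR=8/37 → advance +1; mR−mL=-448/8917 → turn -1·90°

0 10/73 1/8 33/584 5/73 -6 1 E
1 8/65 40/261 1556/16965 4/65 -5 1 N
2 4/25 20/137 226/3425 2/25 -5 2 E
3 40/281 40/221 6820/62101 20/281 -4 2 N
4 10/53 5/29 120/1537 5/53 -4 3 E
5 40/241 8/37 1188/8917 20/241 -3 3 N
final -3 4 E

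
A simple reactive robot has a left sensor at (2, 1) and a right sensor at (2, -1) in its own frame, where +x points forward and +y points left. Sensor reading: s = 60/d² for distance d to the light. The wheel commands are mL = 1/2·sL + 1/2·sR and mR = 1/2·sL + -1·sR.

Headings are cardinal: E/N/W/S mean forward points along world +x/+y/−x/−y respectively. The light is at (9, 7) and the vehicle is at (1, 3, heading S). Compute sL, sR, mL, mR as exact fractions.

left sensor world pos  = (2, 1); dL² = 85
right sensor world pos = (0, 1); dR² = 117
sL = 60/85 = 12/17
sR = 60/117 = 20/39
mL = 1/2·sL + 1/2·sR = 404/663
mR = 1/2·sL + -1·sR = -106/663

12/17 20/39 404/663 -106/663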